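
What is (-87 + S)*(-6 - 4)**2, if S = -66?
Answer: -15300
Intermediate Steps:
(-87 + S)*(-6 - 4)**2 = (-87 - 66)*(-6 - 4)**2 = -153*(-10)**2 = -153*100 = -15300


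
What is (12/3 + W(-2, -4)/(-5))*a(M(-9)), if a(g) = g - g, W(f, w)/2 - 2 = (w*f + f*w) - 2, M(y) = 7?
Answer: 0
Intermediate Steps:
W(f, w) = 4*f*w (W(f, w) = 4 + 2*((w*f + f*w) - 2) = 4 + 2*((f*w + f*w) - 2) = 4 + 2*(2*f*w - 2) = 4 + 2*(-2 + 2*f*w) = 4 + (-4 + 4*f*w) = 4*f*w)
a(g) = 0
(12/3 + W(-2, -4)/(-5))*a(M(-9)) = (12/3 + (4*(-2)*(-4))/(-5))*0 = (12*(⅓) + 32*(-⅕))*0 = (4 - 32/5)*0 = -12/5*0 = 0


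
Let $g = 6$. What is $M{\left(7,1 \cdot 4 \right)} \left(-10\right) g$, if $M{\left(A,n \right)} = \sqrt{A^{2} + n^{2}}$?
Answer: $- 60 \sqrt{65} \approx -483.74$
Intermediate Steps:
$M{\left(7,1 \cdot 4 \right)} \left(-10\right) g = \sqrt{7^{2} + \left(1 \cdot 4\right)^{2}} \left(-10\right) 6 = \sqrt{49 + 4^{2}} \left(-10\right) 6 = \sqrt{49 + 16} \left(-10\right) 6 = \sqrt{65} \left(-10\right) 6 = - 10 \sqrt{65} \cdot 6 = - 60 \sqrt{65}$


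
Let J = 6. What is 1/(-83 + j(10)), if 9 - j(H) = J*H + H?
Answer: -1/144 ≈ -0.0069444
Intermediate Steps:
j(H) = 9 - 7*H (j(H) = 9 - (6*H + H) = 9 - 7*H)
1/(-83 + j(10)) = 1/(-83 + (9 - 7*10)) = 1/(-83 + (9 - 70)) = 1/(-83 - 61) = 1/(-144) = -1/144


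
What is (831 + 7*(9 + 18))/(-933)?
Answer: -340/311 ≈ -1.0932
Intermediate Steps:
(831 + 7*(9 + 18))/(-933) = (831 + 7*27)*(-1/933) = (831 + 189)*(-1/933) = 1020*(-1/933) = -340/311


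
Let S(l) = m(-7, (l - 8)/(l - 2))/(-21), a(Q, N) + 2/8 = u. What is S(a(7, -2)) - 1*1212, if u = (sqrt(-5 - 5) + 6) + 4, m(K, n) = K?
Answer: -3635/3 ≈ -1211.7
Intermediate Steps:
u = 10 + I*sqrt(10) (u = (sqrt(-10) + 6) + 4 = (I*sqrt(10) + 6) + 4 = (6 + I*sqrt(10)) + 4 = 10 + I*sqrt(10) ≈ 10.0 + 3.1623*I)
a(Q, N) = 39/4 + I*sqrt(10) (a(Q, N) = -1/4 + (10 + I*sqrt(10)) = 39/4 + I*sqrt(10))
S(l) = 1/3 (S(l) = -7/(-21) = -7*(-1/21) = 1/3)
S(a(7, -2)) - 1*1212 = 1/3 - 1*1212 = 1/3 - 1212 = -3635/3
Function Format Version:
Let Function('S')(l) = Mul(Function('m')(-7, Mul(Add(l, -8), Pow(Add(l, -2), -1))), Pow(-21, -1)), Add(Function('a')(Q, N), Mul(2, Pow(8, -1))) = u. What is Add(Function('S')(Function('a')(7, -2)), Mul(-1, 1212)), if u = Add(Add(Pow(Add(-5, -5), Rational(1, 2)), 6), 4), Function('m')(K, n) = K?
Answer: Rational(-3635, 3) ≈ -1211.7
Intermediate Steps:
u = Add(10, Mul(I, Pow(10, Rational(1, 2)))) (u = Add(Add(Pow(-10, Rational(1, 2)), 6), 4) = Add(Add(Mul(I, Pow(10, Rational(1, 2))), 6), 4) = Add(Add(6, Mul(I, Pow(10, Rational(1, 2)))), 4) = Add(10, Mul(I, Pow(10, Rational(1, 2)))) ≈ Add(10.000, Mul(3.1623, I)))
Function('a')(Q, N) = Add(Rational(39, 4), Mul(I, Pow(10, Rational(1, 2)))) (Function('a')(Q, N) = Add(Rational(-1, 4), Add(10, Mul(I, Pow(10, Rational(1, 2))))) = Add(Rational(39, 4), Mul(I, Pow(10, Rational(1, 2)))))
Function('S')(l) = Rational(1, 3) (Function('S')(l) = Mul(-7, Pow(-21, -1)) = Mul(-7, Rational(-1, 21)) = Rational(1, 3))
Add(Function('S')(Function('a')(7, -2)), Mul(-1, 1212)) = Add(Rational(1, 3), Mul(-1, 1212)) = Add(Rational(1, 3), -1212) = Rational(-3635, 3)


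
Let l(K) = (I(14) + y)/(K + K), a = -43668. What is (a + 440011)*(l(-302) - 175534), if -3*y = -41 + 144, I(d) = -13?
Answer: -63031906838419/906 ≈ -6.9572e+10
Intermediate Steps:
y = -103/3 (y = -(-41 + 144)/3 = -⅓*103 = -103/3 ≈ -34.333)
l(K) = -71/(3*K) (l(K) = (-13 - 103/3)/(K + K) = -142*1/(2*K)/3 = -71/(3*K))
(a + 440011)*(l(-302) - 175534) = (-43668 + 440011)*(-71/3/(-302) - 175534) = 396343*(-71/3*(-1/302) - 175534) = 396343*(71/906 - 175534) = 396343*(-159033733/906) = -63031906838419/906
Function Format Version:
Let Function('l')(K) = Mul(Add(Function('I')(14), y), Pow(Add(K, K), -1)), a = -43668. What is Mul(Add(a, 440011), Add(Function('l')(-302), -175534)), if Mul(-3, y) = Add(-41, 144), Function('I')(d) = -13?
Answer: Rational(-63031906838419, 906) ≈ -6.9572e+10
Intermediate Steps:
y = Rational(-103, 3) (y = Mul(Rational(-1, 3), Add(-41, 144)) = Mul(Rational(-1, 3), 103) = Rational(-103, 3) ≈ -34.333)
Function('l')(K) = Mul(Rational(-71, 3), Pow(K, -1)) (Function('l')(K) = Mul(Add(-13, Rational(-103, 3)), Pow(Add(K, K), -1)) = Mul(Rational(-142, 3), Pow(Mul(2, K), -1)) = Mul(Rational(-142, 3), Mul(Rational(1, 2), Pow(K, -1))) = Mul(Rational(-71, 3), Pow(K, -1)))
Mul(Add(a, 440011), Add(Function('l')(-302), -175534)) = Mul(Add(-43668, 440011), Add(Mul(Rational(-71, 3), Pow(-302, -1)), -175534)) = Mul(396343, Add(Mul(Rational(-71, 3), Rational(-1, 302)), -175534)) = Mul(396343, Add(Rational(71, 906), -175534)) = Mul(396343, Rational(-159033733, 906)) = Rational(-63031906838419, 906)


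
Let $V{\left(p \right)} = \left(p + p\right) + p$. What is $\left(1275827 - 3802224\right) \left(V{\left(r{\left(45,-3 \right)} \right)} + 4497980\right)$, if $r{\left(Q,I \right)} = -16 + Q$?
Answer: $-11363902974599$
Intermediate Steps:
$V{\left(p \right)} = 3 p$ ($V{\left(p \right)} = 2 p + p = 3 p$)
$\left(1275827 - 3802224\right) \left(V{\left(r{\left(45,-3 \right)} \right)} + 4497980\right) = \left(1275827 - 3802224\right) \left(3 \left(-16 + 45\right) + 4497980\right) = - 2526397 \left(3 \cdot 29 + 4497980\right) = - 2526397 \left(87 + 4497980\right) = \left(-2526397\right) 4498067 = -11363902974599$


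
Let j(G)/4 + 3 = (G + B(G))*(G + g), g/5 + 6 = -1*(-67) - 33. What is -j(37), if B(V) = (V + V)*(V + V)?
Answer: -3903192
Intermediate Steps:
B(V) = 4*V**2 (B(V) = (2*V)*(2*V) = 4*V**2)
g = 140 (g = -30 + 5*(-1*(-67) - 33) = -30 + 5*(67 - 33) = -30 + 5*34 = -30 + 170 = 140)
j(G) = -12 + 4*(140 + G)*(G + 4*G**2) (j(G) = -12 + 4*((G + 4*G**2)*(G + 140)) = -12 + 4*((G + 4*G**2)*(140 + G)) = -12 + 4*((140 + G)*(G + 4*G**2)) = -12 + 4*(140 + G)*(G + 4*G**2))
-j(37) = -(-12 + 16*37**3 + 560*37 + 2244*37**2) = -(-12 + 16*50653 + 20720 + 2244*1369) = -(-12 + 810448 + 20720 + 3072036) = -1*3903192 = -3903192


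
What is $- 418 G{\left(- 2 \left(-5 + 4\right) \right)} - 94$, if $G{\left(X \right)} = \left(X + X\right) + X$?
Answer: $-2602$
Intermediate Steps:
$G{\left(X \right)} = 3 X$ ($G{\left(X \right)} = 2 X + X = 3 X$)
$- 418 G{\left(- 2 \left(-5 + 4\right) \right)} - 94 = - 418 \cdot 3 \left(- 2 \left(-5 + 4\right)\right) - 94 = - 418 \cdot 3 \left(\left(-2\right) \left(-1\right)\right) - 94 = - 418 \cdot 3 \cdot 2 - 94 = \left(-418\right) 6 - 94 = -2508 - 94 = -2602$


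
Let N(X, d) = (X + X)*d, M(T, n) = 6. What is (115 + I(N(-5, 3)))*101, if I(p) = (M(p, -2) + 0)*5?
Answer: 14645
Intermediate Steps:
N(X, d) = 2*X*d (N(X, d) = (2*X)*d = 2*X*d)
I(p) = 30 (I(p) = (6 + 0)*5 = 6*5 = 30)
(115 + I(N(-5, 3)))*101 = (115 + 30)*101 = 145*101 = 14645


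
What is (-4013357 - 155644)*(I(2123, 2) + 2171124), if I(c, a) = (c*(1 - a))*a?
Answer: -9033716548878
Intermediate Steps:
I(c, a) = a*c*(1 - a)
(-4013357 - 155644)*(I(2123, 2) + 2171124) = (-4013357 - 155644)*(2*2123*(1 - 1*2) + 2171124) = -4169001*(2*2123*(1 - 2) + 2171124) = -4169001*(2*2123*(-1) + 2171124) = -4169001*(-4246 + 2171124) = -4169001*2166878 = -9033716548878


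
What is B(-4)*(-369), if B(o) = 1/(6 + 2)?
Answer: -369/8 ≈ -46.125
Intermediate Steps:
B(o) = ⅛ (B(o) = 1/8 = ⅛)
B(-4)*(-369) = (⅛)*(-369) = -369/8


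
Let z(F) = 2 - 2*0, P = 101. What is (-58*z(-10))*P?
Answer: -11716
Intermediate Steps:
z(F) = 2 (z(F) = 2 + 0 = 2)
(-58*z(-10))*P = -58*2*101 = -116*101 = -11716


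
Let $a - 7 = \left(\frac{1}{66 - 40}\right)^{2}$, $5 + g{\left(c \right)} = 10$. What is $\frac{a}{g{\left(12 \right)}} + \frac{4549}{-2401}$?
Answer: $- \frac{4011687}{8115380} \approx -0.49433$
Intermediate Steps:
$g{\left(c \right)} = 5$ ($g{\left(c \right)} = -5 + 10 = 5$)
$a = \frac{4733}{676}$ ($a = 7 + \left(\frac{1}{66 - 40}\right)^{2} = 7 + \left(\frac{1}{26}\right)^{2} = 7 + \frac{1}{676} = \frac{4733}{676} \approx 7.0015$)
$\frac{a}{g{\left(12 \right)}} + \frac{4549}{-2401} = \frac{4733}{676 \cdot 5} + \frac{4549}{-2401} = \frac{4733}{676} \cdot \frac{1}{5} + 4549 \left(- \frac{1}{2401}\right) = \frac{4733}{3380} - \frac{4549}{2401} = - \frac{4011687}{8115380}$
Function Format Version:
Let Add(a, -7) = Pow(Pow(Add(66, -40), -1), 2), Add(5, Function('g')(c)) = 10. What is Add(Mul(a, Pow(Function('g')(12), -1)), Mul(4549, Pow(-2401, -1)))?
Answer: Rational(-4011687, 8115380) ≈ -0.49433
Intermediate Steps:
Function('g')(c) = 5 (Function('g')(c) = Add(-5, 10) = 5)
a = Rational(4733, 676) (a = Add(7, Pow(Pow(Add(66, -40), -1), 2)) = Add(7, Pow(Pow(26, -1), 2)) = Add(7, Pow(Rational(1, 26), 2)) = Add(7, Rational(1, 676)) = Rational(4733, 676) ≈ 7.0015)
Add(Mul(a, Pow(Function('g')(12), -1)), Mul(4549, Pow(-2401, -1))) = Add(Mul(Rational(4733, 676), Pow(5, -1)), Mul(4549, Pow(-2401, -1))) = Add(Mul(Rational(4733, 676), Rational(1, 5)), Mul(4549, Rational(-1, 2401))) = Add(Rational(4733, 3380), Rational(-4549, 2401)) = Rational(-4011687, 8115380)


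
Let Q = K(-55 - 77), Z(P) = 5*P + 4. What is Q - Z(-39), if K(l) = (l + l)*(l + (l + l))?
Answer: 104735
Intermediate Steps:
Z(P) = 4 + 5*P
K(l) = 6*l² (K(l) = (2*l)*(l + 2*l) = (2*l)*(3*l) = 6*l²)
Q = 104544 (Q = 6*(-55 - 77)² = 6*(-132)² = 6*17424 = 104544)
Q - Z(-39) = 104544 - (4 + 5*(-39)) = 104544 - (4 - 195) = 104544 - 1*(-191) = 104544 + 191 = 104735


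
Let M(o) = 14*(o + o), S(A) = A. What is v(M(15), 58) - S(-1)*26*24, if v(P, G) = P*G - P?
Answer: 24564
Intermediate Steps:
M(o) = 28*o (M(o) = 14*(2*o) = 28*o)
v(P, G) = -P + G*P (v(P, G) = G*P - P = -P + G*P)
v(M(15), 58) - S(-1)*26*24 = (28*15)*(-1 + 58) - (-1*26)*24 = 420*57 - (-26)*24 = 23940 - 1*(-624) = 23940 + 624 = 24564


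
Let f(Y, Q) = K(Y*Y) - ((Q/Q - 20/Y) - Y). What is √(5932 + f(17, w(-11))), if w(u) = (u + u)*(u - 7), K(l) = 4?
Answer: 2*√430117/17 ≈ 77.157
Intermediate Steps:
w(u) = 2*u*(-7 + u) (w(u) = (2*u)*(-7 + u) = 2*u*(-7 + u))
f(Y, Q) = 3 + Y + 20/Y (f(Y, Q) = 4 - ((Q/Q - 20/Y) - Y) = 4 - ((1 - 20/Y) - Y) = 4 - (1 - Y - 20/Y) = 4 + (-1 + Y + 20/Y) = 3 + Y + 20/Y)
√(5932 + f(17, w(-11))) = √(5932 + (3 + 17 + 20/17)) = √(5932 + 360/17) = √(101204/17) = 2*√430117/17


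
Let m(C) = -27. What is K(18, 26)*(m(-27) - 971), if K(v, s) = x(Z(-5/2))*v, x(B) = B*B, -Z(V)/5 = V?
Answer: -2806875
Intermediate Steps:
Z(V) = -5*V
x(B) = B²
K(v, s) = 625*v/4 (K(v, s) = (-(-25)/2)²*v = (-5*(-5/2))²*v = (25/2)²*v = 625*v/4)
K(18, 26)*(m(-27) - 971) = ((625/4)*18)*(-27 - 971) = (5625/2)*(-998) = -2806875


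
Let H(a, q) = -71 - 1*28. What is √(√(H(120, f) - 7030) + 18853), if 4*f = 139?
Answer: √(18853 + I*√7129) ≈ 137.31 + 0.3075*I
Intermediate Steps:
f = 139/4 (f = (¼)*139 = 139/4 ≈ 34.750)
H(a, q) = -99 (H(a, q) = -71 - 28 = -99)
√(√(H(120, f) - 7030) + 18853) = √(√(-99 - 7030) + 18853) = √(√(-7129) + 18853) = √(I*√7129 + 18853) = √(18853 + I*√7129)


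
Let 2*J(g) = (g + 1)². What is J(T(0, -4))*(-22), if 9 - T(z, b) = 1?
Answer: -891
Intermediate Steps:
T(z, b) = 8 (T(z, b) = 9 - 1*1 = 9 - 1 = 8)
J(g) = (1 + g)²/2 (J(g) = (g + 1)²/2 = (1 + g)²/2)
J(T(0, -4))*(-22) = ((1 + 8)²/2)*(-22) = ((½)*9²)*(-22) = ((½)*81)*(-22) = (81/2)*(-22) = -891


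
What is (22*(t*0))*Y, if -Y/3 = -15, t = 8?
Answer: 0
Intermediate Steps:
Y = 45 (Y = -3*(-15) = 45)
(22*(t*0))*Y = (22*(8*0))*45 = (22*0)*45 = 0*45 = 0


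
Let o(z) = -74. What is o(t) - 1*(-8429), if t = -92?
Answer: 8355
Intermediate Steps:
o(t) - 1*(-8429) = -74 - 1*(-8429) = -74 + 8429 = 8355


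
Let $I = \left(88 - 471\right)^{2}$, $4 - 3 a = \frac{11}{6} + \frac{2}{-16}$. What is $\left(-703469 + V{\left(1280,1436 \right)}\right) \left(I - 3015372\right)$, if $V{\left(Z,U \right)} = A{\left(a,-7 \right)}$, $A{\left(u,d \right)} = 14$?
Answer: $2017989399765$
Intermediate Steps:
$a = \frac{55}{72}$ ($a = \frac{4}{3} - \frac{\frac{11}{6} + \frac{2}{-16}}{3} = \frac{4}{3} - \frac{11 \cdot \frac{1}{6} + 2 \left(- \frac{1}{16}\right)}{3} = \frac{4}{3} - \frac{\frac{11}{6} - \frac{1}{8}}{3} = \frac{4}{3} - \frac{41}{72} = \frac{55}{72} \approx 0.76389$)
$V{\left(Z,U \right)} = 14$
$I = 146689$ ($I = \left(-383\right)^{2} = 146689$)
$\left(-703469 + V{\left(1280,1436 \right)}\right) \left(I - 3015372\right) = \left(-703469 + 14\right) \left(146689 - 3015372\right) = \left(-703455\right) \left(-2868683\right) = 2017989399765$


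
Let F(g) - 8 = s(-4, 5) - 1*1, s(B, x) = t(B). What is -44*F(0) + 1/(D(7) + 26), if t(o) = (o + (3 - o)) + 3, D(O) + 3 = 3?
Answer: -14871/26 ≈ -571.96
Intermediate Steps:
D(O) = 0 (D(O) = -3 + 3 = 0)
t(o) = 6 (t(o) = 3 + 3 = 6)
s(B, x) = 6
F(g) = 13 (F(g) = 8 + (6 - 1*1) = 8 + (6 - 1) = 8 + 5 = 13)
-44*F(0) + 1/(D(7) + 26) = -44*13 + 1/(0 + 26) = -572 + 1/26 = -14871/26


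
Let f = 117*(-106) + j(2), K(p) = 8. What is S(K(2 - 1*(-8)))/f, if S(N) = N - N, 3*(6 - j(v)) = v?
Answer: 0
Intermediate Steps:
j(v) = 6 - v/3
S(N) = 0
f = -37190/3 (f = 117*(-106) + (6 - 1/3*2) = -12402 + (6 - 2/3) = -12402 + 16/3 = -37190/3 ≈ -12397.)
S(K(2 - 1*(-8)))/f = 0/(-37190/3) = 0*(-3/37190) = 0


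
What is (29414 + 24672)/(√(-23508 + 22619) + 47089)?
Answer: 181918261/158383915 - 27043*I*√889/1108687405 ≈ 1.1486 - 0.00072727*I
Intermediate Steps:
(29414 + 24672)/(√(-23508 + 22619) + 47089) = 54086/(√(-889) + 47089) = 54086/(I*√889 + 47089) = 54086/(47089 + I*√889)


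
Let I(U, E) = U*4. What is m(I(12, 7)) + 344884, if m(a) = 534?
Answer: 345418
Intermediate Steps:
I(U, E) = 4*U
m(I(12, 7)) + 344884 = 534 + 344884 = 345418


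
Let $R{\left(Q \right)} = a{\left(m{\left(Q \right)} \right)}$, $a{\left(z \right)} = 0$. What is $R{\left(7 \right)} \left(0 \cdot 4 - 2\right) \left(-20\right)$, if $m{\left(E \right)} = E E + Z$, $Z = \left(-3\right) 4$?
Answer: $0$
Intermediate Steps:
$Z = -12$
$m{\left(E \right)} = -12 + E^{2}$ ($m{\left(E \right)} = E E - 12 = E^{2} - 12 = -12 + E^{2}$)
$R{\left(Q \right)} = 0$
$R{\left(7 \right)} \left(0 \cdot 4 - 2\right) \left(-20\right) = 0 \left(0 \cdot 4 - 2\right) \left(-20\right) = 0 \left(0 - 2\right) \left(-20\right) = 0 \left(-2\right) \left(-20\right) = 0 \left(-20\right) = 0$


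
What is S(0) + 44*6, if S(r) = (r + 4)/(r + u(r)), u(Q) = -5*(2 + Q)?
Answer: 1318/5 ≈ 263.60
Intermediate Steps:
u(Q) = -10 - 5*Q
S(r) = (4 + r)/(-10 - 4*r) (S(r) = (r + 4)/(r + (-10 - 5*r)) = (4 + r)/(-10 - 4*r))
S(0) + 44*6 = (-4 - 1*0)/(2*(5 + 2*0)) + 44*6 = (-4 + 0)/(2*(5 + 0)) + 264 = (½)*(-4)/5 + 264 = (½)*(⅕)*(-4) + 264 = -⅖ + 264 = 1318/5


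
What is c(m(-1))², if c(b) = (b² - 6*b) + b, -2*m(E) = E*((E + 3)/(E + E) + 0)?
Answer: 121/16 ≈ 7.5625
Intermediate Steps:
m(E) = -¾ - E/4 (m(E) = -E*((E + 3)/(E + E) + 0)/2 = -E*((3 + E)/((2*E)) + 0)/2 = -E*((3 + E)*(1/(2*E)) + 0)/2 = -E*((3 + E)/(2*E) + 0)/2 = -E*(3 + E)/(2*E)/2 = -(3/2 + E/2)/2 = -¾ - E/4)
c(b) = b² - 5*b
c(m(-1))² = ((-¾ - ¼*(-1))*(-5 + (-¾ - ¼*(-1))))² = ((-¾ + ¼)*(-5 + (-¾ + ¼)))² = (-(-5 - ½)/2)² = (-½*(-11/2))² = (11/4)² = 121/16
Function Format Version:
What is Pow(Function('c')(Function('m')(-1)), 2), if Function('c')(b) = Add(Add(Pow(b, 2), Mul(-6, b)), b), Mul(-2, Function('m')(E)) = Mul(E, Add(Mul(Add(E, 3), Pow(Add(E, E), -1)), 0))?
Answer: Rational(121, 16) ≈ 7.5625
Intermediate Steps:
Function('m')(E) = Add(Rational(-3, 4), Mul(Rational(-1, 4), E)) (Function('m')(E) = Mul(Rational(-1, 2), Mul(E, Add(Mul(Add(E, 3), Pow(Add(E, E), -1)), 0))) = Mul(Rational(-1, 2), Mul(E, Add(Mul(Add(3, E), Pow(Mul(2, E), -1)), 0))) = Mul(Rational(-1, 2), Mul(E, Add(Mul(Add(3, E), Mul(Rational(1, 2), Pow(E, -1))), 0))) = Mul(Rational(-1, 2), Mul(E, Add(Mul(Rational(1, 2), Pow(E, -1), Add(3, E)), 0))) = Mul(Rational(-1, 2), Mul(E, Mul(Rational(1, 2), Pow(E, -1), Add(3, E)))) = Mul(Rational(-1, 2), Add(Rational(3, 2), Mul(Rational(1, 2), E))) = Add(Rational(-3, 4), Mul(Rational(-1, 4), E)))
Function('c')(b) = Add(Pow(b, 2), Mul(-5, b))
Pow(Function('c')(Function('m')(-1)), 2) = Pow(Mul(Add(Rational(-3, 4), Mul(Rational(-1, 4), -1)), Add(-5, Add(Rational(-3, 4), Mul(Rational(-1, 4), -1)))), 2) = Pow(Mul(Add(Rational(-3, 4), Rational(1, 4)), Add(-5, Add(Rational(-3, 4), Rational(1, 4)))), 2) = Pow(Mul(Rational(-1, 2), Add(-5, Rational(-1, 2))), 2) = Pow(Mul(Rational(-1, 2), Rational(-11, 2)), 2) = Pow(Rational(11, 4), 2) = Rational(121, 16)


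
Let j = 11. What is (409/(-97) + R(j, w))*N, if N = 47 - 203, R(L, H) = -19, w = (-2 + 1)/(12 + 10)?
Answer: 351312/97 ≈ 3621.8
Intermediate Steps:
w = -1/22 ≈ -0.045455
N = -156
(409/(-97) + R(j, w))*N = (409/(-97) - 19)*(-156) = (409*(-1/97) - 19)*(-156) = (-409/97 - 19)*(-156) = -2252/97*(-156) = 351312/97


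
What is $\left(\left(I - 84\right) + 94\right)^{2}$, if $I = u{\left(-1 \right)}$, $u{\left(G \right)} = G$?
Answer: $81$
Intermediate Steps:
$I = -1$
$\left(\left(I - 84\right) + 94\right)^{2} = \left(\left(-1 - 84\right) + 94\right)^{2} = \left(-85 + 94\right)^{2} = 9^{2} = 81$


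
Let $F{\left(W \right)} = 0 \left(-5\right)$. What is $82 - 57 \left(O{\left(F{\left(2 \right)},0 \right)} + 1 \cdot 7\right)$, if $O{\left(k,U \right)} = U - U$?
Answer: $-317$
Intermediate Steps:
$F{\left(W \right)} = 0$
$O{\left(k,U \right)} = 0$
$82 - 57 \left(O{\left(F{\left(2 \right)},0 \right)} + 1 \cdot 7\right) = 82 - 57 \left(0 + 1 \cdot 7\right) = 82 - 57 \left(0 + 7\right) = 82 - 399 = -317$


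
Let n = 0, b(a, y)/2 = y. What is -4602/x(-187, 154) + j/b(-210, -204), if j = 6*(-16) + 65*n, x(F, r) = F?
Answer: 4646/187 ≈ 24.845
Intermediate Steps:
b(a, y) = 2*y
j = -96 (j = 6*(-16) + 65*0 = -96 + 0 = -96)
-4602/x(-187, 154) + j/b(-210, -204) = -4602/(-187) - 96/(2*(-204)) = -4602*(-1/187) - 96/(-408) = 4602/187 - 96*(-1/408) = 4602/187 + 4/17 = 4646/187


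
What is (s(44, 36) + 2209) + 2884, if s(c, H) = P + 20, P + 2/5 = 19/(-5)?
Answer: 25544/5 ≈ 5108.8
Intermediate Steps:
P = -21/5 (P = -⅖ + 19/(-5) = -⅖ + 19*(-⅕) = -⅖ - 19/5 = -21/5 ≈ -4.2000)
s(c, H) = 79/5 (s(c, H) = -21/5 + 20 = 79/5)
(s(44, 36) + 2209) + 2884 = (79/5 + 2209) + 2884 = 11124/5 + 2884 = 25544/5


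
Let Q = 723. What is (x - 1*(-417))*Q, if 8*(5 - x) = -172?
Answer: 641301/2 ≈ 3.2065e+5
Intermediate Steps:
x = 53/2 (x = 5 - ⅛*(-172) = 5 + 43/2 = 53/2 ≈ 26.500)
(x - 1*(-417))*Q = (53/2 - 1*(-417))*723 = (53/2 + 417)*723 = (887/2)*723 = 641301/2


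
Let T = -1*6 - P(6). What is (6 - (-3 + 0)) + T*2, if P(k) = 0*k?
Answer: -3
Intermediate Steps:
P(k) = 0
T = -6 (T = -1*6 - 1*0 = -6 + 0 = -6)
(6 - (-3 + 0)) + T*2 = (6 - (-3 + 0)) - 6*2 = (6 - 1*(-3)) - 12 = (6 + 3) - 12 = 9 - 12 = -3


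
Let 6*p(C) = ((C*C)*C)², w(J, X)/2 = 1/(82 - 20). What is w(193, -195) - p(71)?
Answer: -3971108801545/186 ≈ -2.1350e+10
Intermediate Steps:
w(J, X) = 1/31 (w(J, X) = 2/(82 - 20) = 2/62 = 2*(1/62) = 1/31)
p(C) = C⁶/6 (p(C) = ((C*C)*C)²/6 = (C²*C)²/6 = (C³)²/6 = C⁶/6)
w(193, -195) - p(71) = 1/31 - 71⁶/6 = 1/31 - 128100283921/6 = -3971108801545/186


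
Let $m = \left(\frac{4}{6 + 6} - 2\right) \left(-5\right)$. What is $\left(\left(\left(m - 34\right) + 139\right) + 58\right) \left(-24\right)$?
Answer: $-4112$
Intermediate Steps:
$m = \frac{25}{3}$ ($m = \left(\frac{4}{12} - 2\right) \left(-5\right) = \left(4 \cdot \frac{1}{12} - 2\right) \left(-5\right) = \left(\frac{1}{3} - 2\right) \left(-5\right) = \left(- \frac{5}{3}\right) \left(-5\right) = \frac{25}{3} \approx 8.3333$)
$\left(\left(\left(m - 34\right) + 139\right) + 58\right) \left(-24\right) = \left(\left(\left(\frac{25}{3} - 34\right) + 139\right) + 58\right) \left(-24\right) = \left(\left(- \frac{77}{3} + 139\right) + 58\right) \left(-24\right) = \left(\frac{340}{3} + 58\right) \left(-24\right) = \frac{514}{3} \left(-24\right) = -4112$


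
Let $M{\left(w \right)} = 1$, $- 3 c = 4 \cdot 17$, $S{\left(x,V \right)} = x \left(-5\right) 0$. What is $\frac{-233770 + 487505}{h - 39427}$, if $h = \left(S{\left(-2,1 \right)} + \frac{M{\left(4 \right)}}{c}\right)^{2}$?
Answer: $- \frac{1173270640}{182310439} \approx -6.4356$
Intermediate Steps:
$S{\left(x,V \right)} = 0$ ($S{\left(x,V \right)} = - 5 x 0 = 0$)
$c = - \frac{68}{3}$ ($c = - \frac{4 \cdot 17}{3} = \left(- \frac{1}{3}\right) 68 = - \frac{68}{3} \approx -22.667$)
$h = \frac{9}{4624}$ ($h = \left(0 + 1 \frac{1}{- \frac{68}{3}}\right)^{2} = \left(0 + 1 \left(- \frac{3}{68}\right)\right)^{2} = \left(0 - \frac{3}{68}\right)^{2} = \left(- \frac{3}{68}\right)^{2} = \frac{9}{4624} \approx 0.0019464$)
$\frac{-233770 + 487505}{h - 39427} = \frac{-233770 + 487505}{\frac{9}{4624} - 39427} = \frac{253735}{- \frac{182310439}{4624}} = 253735 \left(- \frac{4624}{182310439}\right) = - \frac{1173270640}{182310439}$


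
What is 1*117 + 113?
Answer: 230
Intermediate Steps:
1*117 + 113 = 117 + 113 = 230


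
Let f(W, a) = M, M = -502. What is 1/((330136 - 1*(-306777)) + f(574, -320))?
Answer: 1/636411 ≈ 1.5713e-6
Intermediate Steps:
f(W, a) = -502
1/((330136 - 1*(-306777)) + f(574, -320)) = 1/((330136 - 1*(-306777)) - 502) = 1/((330136 + 306777) - 502) = 1/(636913 - 502) = 1/636411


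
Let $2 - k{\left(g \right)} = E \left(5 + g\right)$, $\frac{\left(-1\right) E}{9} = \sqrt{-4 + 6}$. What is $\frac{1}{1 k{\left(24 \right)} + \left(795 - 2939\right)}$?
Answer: $- \frac{119}{247329} - \frac{29 \sqrt{2}}{494658} \approx -0.00056405$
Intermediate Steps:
$E = - 9 \sqrt{2}$ ($E = - 9 \sqrt{-4 + 6} = - 9 \sqrt{2} \approx -12.728$)
$k{\left(g \right)} = 2 + 9 \sqrt{2} \left(5 + g\right)$ ($k{\left(g \right)} = 2 - - 9 \sqrt{2} \left(5 + g\right) = 2 + 9 \sqrt{2} \left(5 + g\right)$)
$\frac{1}{1 k{\left(24 \right)} + \left(795 - 2939\right)} = \frac{1}{1 \left(2 + 45 \sqrt{2} + 9 \cdot 24 \sqrt{2}\right) + \left(795 - 2939\right)} = \frac{1}{1 \left(2 + 45 \sqrt{2} + 216 \sqrt{2}\right) - 2144} = \frac{1}{1 \left(2 + 261 \sqrt{2}\right) - 2144} = \frac{1}{\left(2 + 261 \sqrt{2}\right) - 2144} = \frac{1}{-2142 + 261 \sqrt{2}}$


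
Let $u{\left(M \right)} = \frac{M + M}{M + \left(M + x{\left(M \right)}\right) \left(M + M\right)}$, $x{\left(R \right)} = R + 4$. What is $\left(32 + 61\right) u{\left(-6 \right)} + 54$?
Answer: $\frac{208}{5} \approx 41.6$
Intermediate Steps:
$x{\left(R \right)} = 4 + R$
$u{\left(M \right)} = \frac{2 M}{M + 2 M \left(4 + 2 M\right)}$ ($u{\left(M \right)} = \frac{M + M}{M + \left(M + \left(4 + M\right)\right) \left(M + M\right)} = \frac{2 M}{M + \left(4 + 2 M\right) 2 M} = \frac{2 M}{M + 2 M \left(4 + 2 M\right)}$)
$\left(32 + 61\right) u{\left(-6 \right)} + 54 = \left(32 + 61\right) \frac{2}{9 + 4 \left(-6\right)} + 54 = 93 \frac{2}{9 - 24} + 54 = 93 \frac{2}{-15} + 54 = 93 \cdot 2 \left(- \frac{1}{15}\right) + 54 = 93 \left(- \frac{2}{15}\right) + 54 = - \frac{62}{5} + 54 = \frac{208}{5}$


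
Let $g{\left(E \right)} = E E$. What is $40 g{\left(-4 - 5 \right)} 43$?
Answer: $139320$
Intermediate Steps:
$g{\left(E \right)} = E^{2}$
$40 g{\left(-4 - 5 \right)} 43 = 40 \left(-4 - 5\right)^{2} \cdot 43 = 40 \left(-9\right)^{2} \cdot 43 = 40 \cdot 81 \cdot 43 = 3240 \cdot 43 = 139320$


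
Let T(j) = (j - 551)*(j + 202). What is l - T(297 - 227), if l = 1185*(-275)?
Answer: -195043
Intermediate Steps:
l = -325875
T(j) = (-551 + j)*(202 + j)
l - T(297 - 227) = -325875 - (-111302 + (297 - 227)**2 - 349*(297 - 227)) = -325875 - (-111302 + 70**2 - 349*70) = -325875 - (-111302 + 4900 - 24430) = -325875 - 1*(-130832) = -325875 + 130832 = -195043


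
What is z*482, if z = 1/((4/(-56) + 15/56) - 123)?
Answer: -26992/6877 ≈ -3.9250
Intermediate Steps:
z = -56/6877 (z = 1/((4*(-1/56) + 15*(1/56)) - 123) = 1/((-1/14 + 15/56) - 123) = 1/(11/56 - 123) = 1/(-6877/56) = -56/6877 ≈ -0.0081431)
z*482 = -56/6877*482 = -26992/6877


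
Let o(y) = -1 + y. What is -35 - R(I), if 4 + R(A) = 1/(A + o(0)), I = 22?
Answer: -652/21 ≈ -31.048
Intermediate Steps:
R(A) = -4 + 1/(-1 + A) (R(A) = -4 + 1/(A + (-1 + 0)) = -4 + 1/(A - 1) = -4 + 1/(-1 + A))
-35 - R(I) = -35 - (5 - 4*22)/(-1 + 22) = -35 - (5 - 88)/21 = -35 - (-83)/21 = -35 - 1*(-83/21) = -35 + 83/21 = -652/21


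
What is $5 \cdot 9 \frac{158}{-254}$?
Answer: $- \frac{3555}{127} \approx -27.992$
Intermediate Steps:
$5 \cdot 9 \frac{158}{-254} = 45 \cdot 158 \left(- \frac{1}{254}\right) = 45 \left(- \frac{79}{127}\right) = - \frac{3555}{127}$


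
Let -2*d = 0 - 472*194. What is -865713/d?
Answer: -865713/45784 ≈ -18.909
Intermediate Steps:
d = 45784 (d = -(0 - 472*194)/2 = -(0 - 91568)/2 = -½*(-91568) = 45784)
-865713/d = -865713/45784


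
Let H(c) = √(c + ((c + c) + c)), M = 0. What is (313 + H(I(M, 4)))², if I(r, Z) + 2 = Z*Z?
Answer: 98025 + 1252*√14 ≈ 1.0271e+5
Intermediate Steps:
I(r, Z) = -2 + Z² (I(r, Z) = -2 + Z*Z = -2 + Z²)
H(c) = 2*√c (H(c) = √(c + (2*c + c)) = √(c + 3*c) = √(4*c) = 2*√c)
(313 + H(I(M, 4)))² = (313 + 2*√(-2 + 4²))² = (313 + 2*√(-2 + 16))² = (313 + 2*√14)²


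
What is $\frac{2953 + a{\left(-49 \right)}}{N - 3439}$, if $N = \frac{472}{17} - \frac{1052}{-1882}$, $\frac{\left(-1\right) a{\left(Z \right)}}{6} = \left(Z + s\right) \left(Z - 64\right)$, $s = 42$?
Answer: $\frac{28682621}{54560589} \approx 0.5257$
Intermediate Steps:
$a{\left(Z \right)} = - 6 \left(-64 + Z\right) \left(42 + Z\right)$ ($a{\left(Z \right)} = - 6 \left(Z + 42\right) \left(Z - 64\right) = - 6 \left(42 + Z\right) \left(-64 + Z\right) = - 6 \left(-64 + Z\right) \left(42 + Z\right)$)
$N = \frac{453094}{15997}$ ($N = 472 \cdot \frac{1}{17} - - \frac{526}{941} = \frac{472}{17} + \frac{526}{941} = \frac{453094}{15997} \approx 28.324$)
$\frac{2953 + a{\left(-49 \right)}}{N - 3439} = \frac{2953 + \left(16128 - 6 \left(-49\right)^{2} + 132 \left(-49\right)\right)}{\frac{453094}{15997} - 3439} = \frac{2953 - 4746}{- \frac{54560589}{15997}} = \left(2953 - 4746\right) \left(- \frac{15997}{54560589}\right) = \left(-1793\right) \left(- \frac{15997}{54560589}\right) = \frac{28682621}{54560589}$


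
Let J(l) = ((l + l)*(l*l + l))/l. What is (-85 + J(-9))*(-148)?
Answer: -8732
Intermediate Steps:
J(l) = 2*l + 2*l² (J(l) = ((2*l)*(l² + l))/l = ((2*l)*(l + l²))/l = (2*l*(l + l²))/l = 2*l + 2*l²)
(-85 + J(-9))*(-148) = (-85 + 2*(-9)*(1 - 9))*(-148) = (-85 + 2*(-9)*(-8))*(-148) = (-85 + 144)*(-148) = 59*(-148) = -8732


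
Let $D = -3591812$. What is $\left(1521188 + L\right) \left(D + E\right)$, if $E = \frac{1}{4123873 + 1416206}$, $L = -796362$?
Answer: $- \frac{14423256206563007422}{5540079} \approx -2.6034 \cdot 10^{12}$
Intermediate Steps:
$E = \frac{1}{5540079} \approx 1.805 \cdot 10^{-7}$
$\left(1521188 + L\right) \left(D + E\right) = \left(1521188 - 796362\right) \left(-3591812 + \frac{1}{5540079}\right) = 724826 \left(- \frac{19898922233147}{5540079}\right) = - \frac{14423256206563007422}{5540079}$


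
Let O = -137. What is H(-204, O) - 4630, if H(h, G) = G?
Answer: -4767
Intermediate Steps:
H(-204, O) - 4630 = -137 - 4630 = -4767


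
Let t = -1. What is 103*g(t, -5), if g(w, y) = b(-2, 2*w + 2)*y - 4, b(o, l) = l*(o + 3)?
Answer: -412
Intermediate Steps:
b(o, l) = l*(3 + o)
g(w, y) = -4 + y*(2 + 2*w) (g(w, y) = ((2*w + 2)*(3 - 2))*y - 4 = ((2 + 2*w)*1)*y - 4 = (2 + 2*w)*y - 4 = y*(2 + 2*w) - 4 = -4 + y*(2 + 2*w))
103*g(t, -5) = 103*(-4 + 2*(-5)*(1 - 1)) = 103*(-4 + 2*(-5)*0) = 103*(-4 + 0) = 103*(-4) = -412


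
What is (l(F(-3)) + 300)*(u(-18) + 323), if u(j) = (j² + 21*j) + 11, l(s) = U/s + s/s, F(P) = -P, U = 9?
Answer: 85120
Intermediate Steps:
l(s) = 1 + 9/s (l(s) = 9/s + s/s = 9/s + 1 = 1 + 9/s)
u(j) = 11 + j² + 21*j
(l(F(-3)) + 300)*(u(-18) + 323) = ((9 - 1*(-3))/((-1*(-3))) + 300)*((11 + (-18)² + 21*(-18)) + 323) = ((9 + 3)/3 + 300)*((11 + 324 - 378) + 323) = ((⅓)*12 + 300)*(-43 + 323) = (4 + 300)*280 = 304*280 = 85120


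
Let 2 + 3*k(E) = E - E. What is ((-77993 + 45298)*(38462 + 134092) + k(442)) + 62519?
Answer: -16924771535/3 ≈ -5.6416e+9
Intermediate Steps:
k(E) = -⅔ (k(E) = -⅔ + (E - E)/3 = -⅔ + (⅓)*0 = -⅔ + 0 = -⅔)
((-77993 + 45298)*(38462 + 134092) + k(442)) + 62519 = ((-77993 + 45298)*(38462 + 134092) - ⅔) + 62519 = (-32695*172554 - ⅔) + 62519 = (-5641653030 - ⅔) + 62519 = -16924959092/3 + 62519 = -16924771535/3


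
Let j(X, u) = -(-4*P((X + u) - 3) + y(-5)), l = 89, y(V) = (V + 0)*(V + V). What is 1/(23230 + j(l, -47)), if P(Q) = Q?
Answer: 1/23336 ≈ 4.2852e-5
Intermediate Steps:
y(V) = 2*V² (y(V) = V*(2*V) = 2*V²)
j(X, u) = -62 + 4*X + 4*u (j(X, u) = -(-4*((X + u) - 3) + 2*(-5)²) = -(-4*(-3 + X + u) + 2*25) = -((12 - 4*X - 4*u) + 50) = -(62 - 4*X - 4*u) = -62 + 4*X + 4*u)
1/(23230 + j(l, -47)) = 1/(23230 + (-62 + 4*89 + 4*(-47))) = 1/(23230 + (-62 + 356 - 188)) = 1/(23230 + 106) = 1/23336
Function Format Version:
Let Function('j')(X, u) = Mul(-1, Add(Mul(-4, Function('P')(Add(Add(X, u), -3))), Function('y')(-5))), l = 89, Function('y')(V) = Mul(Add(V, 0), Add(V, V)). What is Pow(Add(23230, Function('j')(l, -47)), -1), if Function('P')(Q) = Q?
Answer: Rational(1, 23336) ≈ 4.2852e-5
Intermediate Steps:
Function('y')(V) = Mul(2, Pow(V, 2)) (Function('y')(V) = Mul(V, Mul(2, V)) = Mul(2, Pow(V, 2)))
Function('j')(X, u) = Add(-62, Mul(4, X), Mul(4, u)) (Function('j')(X, u) = Mul(-1, Add(Mul(-4, Add(Add(X, u), -3)), Mul(2, Pow(-5, 2)))) = Mul(-1, Add(Mul(-4, Add(-3, X, u)), Mul(2, 25))) = Mul(-1, Add(Add(12, Mul(-4, X), Mul(-4, u)), 50)) = Mul(-1, Add(62, Mul(-4, X), Mul(-4, u))) = Add(-62, Mul(4, X), Mul(4, u)))
Pow(Add(23230, Function('j')(l, -47)), -1) = Pow(Add(23230, Add(-62, Mul(4, 89), Mul(4, -47))), -1) = Pow(Add(23230, Add(-62, 356, -188)), -1) = Pow(Add(23230, 106), -1) = Pow(23336, -1) = Rational(1, 23336)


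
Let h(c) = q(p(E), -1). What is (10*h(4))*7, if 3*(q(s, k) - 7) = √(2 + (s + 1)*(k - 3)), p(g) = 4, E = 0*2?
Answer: 490 + 70*I*√2 ≈ 490.0 + 98.995*I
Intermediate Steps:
E = 0
q(s, k) = 7 + √(2 + (1 + s)*(-3 + k))/3 (q(s, k) = 7 + √(2 + (s + 1)*(k - 3))/3 = 7 + √(2 + (1 + s)*(-3 + k))/3)
h(c) = 7 + I*√2 (h(c) = 7 + √(-1 - 1 - 3*4 - 1*4)/3 = 7 + √(-1 - 1 - 12 - 4)/3 = 7 + √(-18)/3 = 7 + (3*I*√2)/3 = 7 + I*√2)
(10*h(4))*7 = (10*(7 + I*√2))*7 = (70 + 10*I*√2)*7 = 490 + 70*I*√2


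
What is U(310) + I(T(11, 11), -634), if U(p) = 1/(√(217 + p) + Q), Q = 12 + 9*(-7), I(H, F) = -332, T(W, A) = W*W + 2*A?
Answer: -40507/122 - √527/2074 ≈ -332.04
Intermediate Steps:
T(W, A) = W² + 2*A
Q = -51 (Q = 12 - 63 = -51)
U(p) = 1/(-51 + √(217 + p)) (U(p) = 1/(√(217 + p) - 51) = 1/(-51 + √(217 + p)))
U(310) + I(T(11, 11), -634) = 1/(-51 + √(217 + 310)) - 332 = 1/(-51 + √527) - 332 = -332 + 1/(-51 + √527)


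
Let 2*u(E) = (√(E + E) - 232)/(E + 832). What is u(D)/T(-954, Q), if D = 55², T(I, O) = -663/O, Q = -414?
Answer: -552/29393 + 3795*√2/852397 ≈ -0.012484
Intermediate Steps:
D = 3025
u(E) = (-232 + √2*√E)/(2*(832 + E)) (u(E) = ((√(E + E) - 232)/(E + 832))/2 = ((√(2*E) - 232)/(832 + E))/2 = ((√2*√E - 232)/(832 + E))/2 = ((-232 + √2*√E)/(832 + E))/2 = (-232 + √2*√E)/(2*(832 + E)))
u(D)/T(-954, Q) = ((-232 + √2*√3025)/(2*(832 + 3025)))/((-663/(-414))) = ((½)*(-232 + √2*55)/3857)/((-663*(-1/414))) = ((½)*(1/3857)*(-232 + 55*√2))/(221/138) = (-4/133 + 55*√2/7714)*(138/221) = -552/29393 + 3795*√2/852397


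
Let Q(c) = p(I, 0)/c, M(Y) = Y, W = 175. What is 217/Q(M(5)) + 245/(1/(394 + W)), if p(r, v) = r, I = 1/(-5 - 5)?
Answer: 128555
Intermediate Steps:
I = -⅒ (I = 1/(-10) = -⅒ ≈ -0.10000)
Q(c) = -1/(10*c)
217/Q(M(5)) + 245/(1/(394 + W)) = 217/((-⅒/5)) + 245/(1/(394 + 175)) = 217/((-⅒*⅕)) + 245/(1/569) = 217/(-1/50) + 245/(1/569) = 217*(-50) + 245*569 = -10850 + 139405 = 128555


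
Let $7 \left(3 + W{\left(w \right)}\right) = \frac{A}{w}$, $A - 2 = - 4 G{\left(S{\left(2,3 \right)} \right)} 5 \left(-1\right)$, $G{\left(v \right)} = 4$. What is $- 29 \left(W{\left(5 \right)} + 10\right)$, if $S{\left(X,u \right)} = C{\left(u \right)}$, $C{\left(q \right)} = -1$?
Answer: $- \frac{9483}{35} \approx -270.94$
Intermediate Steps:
$S{\left(X,u \right)} = -1$
$A = 82$ ($A = 2 - 4 \cdot 4 \cdot 5 \left(-1\right) = 2 - 4 \cdot 20 \left(-1\right) = 2 - -80 = 2 + 80 = 82$)
$W{\left(w \right)} = -3 + \frac{82}{7 w}$ ($W{\left(w \right)} = -3 + \frac{82 \frac{1}{w}}{7} = -3 + \frac{82}{7 w}$)
$- 29 \left(W{\left(5 \right)} + 10\right) = - 29 \left(\left(-3 + \frac{82}{7 \cdot 5}\right) + 10\right) = - 29 \left(\left(-3 + \frac{82}{7} \cdot \frac{1}{5}\right) + 10\right) = - 29 \left(\left(-3 + \frac{82}{35}\right) + 10\right) = - 29 \left(- \frac{23}{35} + 10\right) = \left(-29\right) \frac{327}{35} = - \frac{9483}{35}$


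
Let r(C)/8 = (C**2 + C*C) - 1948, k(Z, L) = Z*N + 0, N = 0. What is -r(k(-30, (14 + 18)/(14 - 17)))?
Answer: 15584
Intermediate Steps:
k(Z, L) = 0 (k(Z, L) = Z*0 + 0 = 0 + 0 = 0)
r(C) = -15584 + 16*C**2 (r(C) = 8*((C**2 + C*C) - 1948) = 8*((C**2 + C**2) - 1948) = 8*(2*C**2 - 1948) = 8*(-1948 + 2*C**2) = -15584 + 16*C**2)
-r(k(-30, (14 + 18)/(14 - 17))) = -(-15584 + 16*0**2) = -(-15584 + 16*0) = -(-15584 + 0) = -1*(-15584) = 15584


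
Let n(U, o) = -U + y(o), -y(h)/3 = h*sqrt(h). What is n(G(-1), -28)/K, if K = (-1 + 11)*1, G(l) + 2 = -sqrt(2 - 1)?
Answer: 3/10 + 84*I*sqrt(7)/5 ≈ 0.3 + 44.449*I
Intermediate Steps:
y(h) = -3*h**(3/2) (y(h) = -3*h*sqrt(h) = -3*h**(3/2))
G(l) = -3 (G(l) = -2 - sqrt(2 - 1) = -2 - sqrt(1) = -2 - 1*1 = -2 - 1 = -3)
n(U, o) = -U - 3*o**(3/2)
K = 10 (K = 10*1 = 10)
n(G(-1), -28)/K = (-1*(-3) - (-168)*I*sqrt(7))/10 = (3 - (-168)*I*sqrt(7))*(1/10) = (3 + 168*I*sqrt(7))*(1/10) = 3/10 + 84*I*sqrt(7)/5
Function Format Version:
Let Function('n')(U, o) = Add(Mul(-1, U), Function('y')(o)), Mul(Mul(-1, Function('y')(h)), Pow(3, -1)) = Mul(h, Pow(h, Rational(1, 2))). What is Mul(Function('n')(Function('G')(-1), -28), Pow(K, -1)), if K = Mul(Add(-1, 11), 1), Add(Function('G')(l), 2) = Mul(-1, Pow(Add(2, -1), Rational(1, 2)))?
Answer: Add(Rational(3, 10), Mul(Rational(84, 5), I, Pow(7, Rational(1, 2)))) ≈ Add(0.30000, Mul(44.449, I))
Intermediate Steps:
Function('y')(h) = Mul(-3, Pow(h, Rational(3, 2))) (Function('y')(h) = Mul(-3, Mul(h, Pow(h, Rational(1, 2)))) = Mul(-3, Pow(h, Rational(3, 2))))
Function('G')(l) = -3 (Function('G')(l) = Add(-2, Mul(-1, Pow(Add(2, -1), Rational(1, 2)))) = Add(-2, Mul(-1, Pow(1, Rational(1, 2)))) = Add(-2, Mul(-1, 1)) = Add(-2, -1) = -3)
Function('n')(U, o) = Add(Mul(-1, U), Mul(-3, Pow(o, Rational(3, 2))))
K = 10 (K = Mul(10, 1) = 10)
Mul(Function('n')(Function('G')(-1), -28), Pow(K, -1)) = Mul(Add(Mul(-1, -3), Mul(-3, Pow(-28, Rational(3, 2)))), Pow(10, -1)) = Mul(Add(3, Mul(-3, Mul(-56, I, Pow(7, Rational(1, 2))))), Rational(1, 10)) = Mul(Add(3, Mul(168, I, Pow(7, Rational(1, 2)))), Rational(1, 10)) = Add(Rational(3, 10), Mul(Rational(84, 5), I, Pow(7, Rational(1, 2))))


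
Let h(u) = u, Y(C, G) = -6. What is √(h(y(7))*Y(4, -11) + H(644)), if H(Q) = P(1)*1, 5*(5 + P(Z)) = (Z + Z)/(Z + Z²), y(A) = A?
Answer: 3*I*√130/5 ≈ 6.841*I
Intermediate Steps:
P(Z) = -5 + 2*Z/(5*(Z + Z²)) (P(Z) = -5 + ((Z + Z)/(Z + Z²))/5 = -5 + ((2*Z)/(Z + Z²))/5 = -5 + (2*Z/(Z + Z²))/5 = -5 + 2*Z/(5*(Z + Z²)))
H(Q) = -24/5 (H(Q) = ((-23 - 25*1)/(5*(1 + 1)))*1 = ((⅕)*(-23 - 25)/2)*1 = ((⅕)*(½)*(-48))*1 = -24/5*1 = -24/5)
√(h(y(7))*Y(4, -11) + H(644)) = √(7*(-6) - 24/5) = √(-42 - 24/5) = √(-234/5) = 3*I*√130/5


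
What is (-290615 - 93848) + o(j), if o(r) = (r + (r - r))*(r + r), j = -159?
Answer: -333901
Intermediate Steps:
o(r) = 2*r**2 (o(r) = (r + 0)*(2*r) = r*(2*r) = 2*r**2)
(-290615 - 93848) + o(j) = (-290615 - 93848) + 2*(-159)**2 = -384463 + 2*25281 = -384463 + 50562 = -333901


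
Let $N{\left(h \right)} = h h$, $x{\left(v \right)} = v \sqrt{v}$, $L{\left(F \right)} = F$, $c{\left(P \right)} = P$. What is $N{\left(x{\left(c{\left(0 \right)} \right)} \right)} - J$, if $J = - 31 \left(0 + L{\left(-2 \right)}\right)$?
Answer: $-62$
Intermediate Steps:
$x{\left(v \right)} = v^{\frac{3}{2}}$
$N{\left(h \right)} = h^{2}$
$J = 62$ ($J = - 31 \left(0 - 2\right) = \left(-31\right) \left(-2\right) = 62$)
$N{\left(x{\left(c{\left(0 \right)} \right)} \right)} - J = \left(0^{\frac{3}{2}}\right)^{2} - 62 = 0^{2} - 62 = 0 - 62 = -62$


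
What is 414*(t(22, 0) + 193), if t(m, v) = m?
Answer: 89010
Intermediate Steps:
414*(t(22, 0) + 193) = 414*(22 + 193) = 414*215 = 89010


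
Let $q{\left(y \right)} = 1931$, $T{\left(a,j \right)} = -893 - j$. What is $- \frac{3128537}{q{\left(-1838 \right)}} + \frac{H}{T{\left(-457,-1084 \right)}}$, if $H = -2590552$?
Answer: $- \frac{5599906479}{368821} \approx -15183.0$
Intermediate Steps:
$- \frac{3128537}{q{\left(-1838 \right)}} + \frac{H}{T{\left(-457,-1084 \right)}} = - \frac{3128537}{1931} - \frac{2590552}{-893 - -1084} = \left(-3128537\right) \frac{1}{1931} - \frac{2590552}{-893 + 1084} = - \frac{3128537}{1931} - \frac{2590552}{191} = - \frac{5599906479}{368821}$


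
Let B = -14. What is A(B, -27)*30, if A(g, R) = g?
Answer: -420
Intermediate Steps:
A(B, -27)*30 = -14*30 = -420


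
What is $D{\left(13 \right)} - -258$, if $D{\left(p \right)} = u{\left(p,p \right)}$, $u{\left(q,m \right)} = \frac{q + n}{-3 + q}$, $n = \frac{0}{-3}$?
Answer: $\frac{2593}{10} \approx 259.3$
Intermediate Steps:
$n = 0$ ($n = 0 \left(- \frac{1}{3}\right) = 0$)
$u{\left(q,m \right)} = \frac{q}{-3 + q}$ ($u{\left(q,m \right)} = \frac{q + 0}{-3 + q} = \frac{q}{-3 + q}$)
$D{\left(p \right)} = \frac{p}{-3 + p}$
$D{\left(13 \right)} - -258 = \frac{13}{-3 + 13} - -258 = \frac{13}{10} + 258 = \frac{2593}{10}$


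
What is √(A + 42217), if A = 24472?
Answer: 7*√1361 ≈ 258.24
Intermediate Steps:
√(A + 42217) = √(24472 + 42217) = √66689 = 7*√1361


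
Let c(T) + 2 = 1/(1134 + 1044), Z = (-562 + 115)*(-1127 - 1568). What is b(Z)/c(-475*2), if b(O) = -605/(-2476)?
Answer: -131769/1078298 ≈ -0.12220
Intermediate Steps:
Z = 1204665 (Z = -447*(-2695) = 1204665)
b(O) = 605/2476 (b(O) = -605*(-1/2476) = 605/2476)
c(T) = -4355/2178 (c(T) = -2 + 1/(1134 + 1044) = -2 + 1/2178 = -4355/2178)
b(Z)/c(-475*2) = 605/(2476*(-4355/2178)) = (605/2476)*(-2178/4355) = -131769/1078298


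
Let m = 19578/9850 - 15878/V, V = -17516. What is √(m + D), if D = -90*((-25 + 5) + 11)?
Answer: √60494558846027662/8626630 ≈ 28.511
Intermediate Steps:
D = 810 (D = -90*(-20 + 11) = -90*(-9) = 810)
m = 124831637/43133150 (m = 19578/9850 - 15878/(-17516) = 19578*(1/9850) - 15878*(-1/17516) = 9789/4925 + 7939/8758 = 124831637/43133150 ≈ 2.8941)
√(m + D) = √(124831637/43133150 + 810) = √(35062683137/43133150) = √60494558846027662/8626630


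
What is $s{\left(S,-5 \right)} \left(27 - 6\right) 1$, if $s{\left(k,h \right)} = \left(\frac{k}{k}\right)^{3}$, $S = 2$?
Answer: $21$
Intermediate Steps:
$s{\left(k,h \right)} = 1$ ($s{\left(k,h \right)} = 1^{3} = 1$)
$s{\left(S,-5 \right)} \left(27 - 6\right) 1 = 1 \left(27 - 6\right) 1 = 1 \cdot 21 \cdot 1 = 1 \cdot 21 = 21$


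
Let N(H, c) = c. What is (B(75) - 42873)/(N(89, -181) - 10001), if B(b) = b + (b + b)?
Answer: 7108/1697 ≈ 4.1886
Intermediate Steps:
B(b) = 3*b (B(b) = b + 2*b = 3*b)
(B(75) - 42873)/(N(89, -181) - 10001) = (3*75 - 42873)/(-181 - 10001) = (225 - 42873)/(-10182) = -42648*(-1/10182) = 7108/1697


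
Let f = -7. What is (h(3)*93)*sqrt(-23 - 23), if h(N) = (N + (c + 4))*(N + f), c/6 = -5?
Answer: 8556*I*sqrt(46) ≈ 58030.0*I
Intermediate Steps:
c = -30 (c = 6*(-5) = -30)
h(N) = (-26 + N)*(-7 + N) (h(N) = (N + (-30 + 4))*(N - 7) = (N - 26)*(-7 + N) = (-26 + N)*(-7 + N))
(h(3)*93)*sqrt(-23 - 23) = ((182 + 3**2 - 33*3)*93)*sqrt(-23 - 23) = ((182 + 9 - 99)*93)*sqrt(-46) = (92*93)*(I*sqrt(46)) = 8556*(I*sqrt(46)) = 8556*I*sqrt(46)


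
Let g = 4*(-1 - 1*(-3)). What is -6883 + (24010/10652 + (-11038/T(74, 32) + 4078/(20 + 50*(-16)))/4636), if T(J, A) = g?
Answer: -3487465941671/506822160 ≈ -6881.0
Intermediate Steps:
g = 8 (g = 4*(-1 + 3) = 4*2 = 8)
T(J, A) = 8
-6883 + (24010/10652 + (-11038/T(74, 32) + 4078/(20 + 50*(-16)))/4636) = -6883 + (24010/10652 + (-11038/8 + 4078/(20 + 50*(-16)))/4636) = -6883 + (24010*(1/10652) + (-11038*⅛ + 4078/(20 - 800))*(1/4636)) = -6883 + (12005/5326 + (-5519/4 + 4078/(-780))*(1/4636)) = -6883 + (12005/5326 + (-5519/4 + 4078*(-1/780))*(1/4636)) = -6883 + (12005/5326 + (-5519/4 - 2039/390)*(1/4636)) = -6883 + (12005/5326 - 1080283/780*1/4636) = -6883 + (12005/5326 - 56857/190320) = -6883 + 990985609/506822160 = -3487465941671/506822160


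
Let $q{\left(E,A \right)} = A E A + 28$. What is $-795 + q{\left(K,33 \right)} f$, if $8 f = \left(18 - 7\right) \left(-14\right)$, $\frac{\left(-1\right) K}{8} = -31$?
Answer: $-5200220$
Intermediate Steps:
$K = 248$ ($K = \left(-8\right) \left(-31\right) = 248$)
$q{\left(E,A \right)} = 28 + E A^{2}$ ($q{\left(E,A \right)} = E A^{2} + 28 = 28 + E A^{2}$)
$f = - \frac{77}{4}$ ($f = \frac{\left(18 - 7\right) \left(-14\right)}{8} = \frac{11 \left(-14\right)}{8} = \frac{1}{8} \left(-154\right) = - \frac{77}{4} \approx -19.25$)
$-795 + q{\left(K,33 \right)} f = -795 + \left(28 + 248 \cdot 33^{2}\right) \left(- \frac{77}{4}\right) = -795 + \left(28 + 248 \cdot 1089\right) \left(- \frac{77}{4}\right) = -795 + \left(28 + 270072\right) \left(- \frac{77}{4}\right) = -795 + 270100 \left(- \frac{77}{4}\right) = -795 - 5199425 = -5200220$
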